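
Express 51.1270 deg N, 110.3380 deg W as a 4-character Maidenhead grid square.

DO41

Shift to the Maidenhead origin (180°W, 90°S): lon 69.66, lat 141.13.
Field (20°×10°, letters A–R): lon ⌊69.66/20⌋ = 3 → D; lat ⌊141.13/10⌋ = 14 → O.
Square (2°×1°, digits 0–9): lon ⌊9.66/2⌋ = 4; lat ⌊1.13/1⌋ = 1.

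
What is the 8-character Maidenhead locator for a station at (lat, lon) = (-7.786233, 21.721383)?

KI02uf61

Add 180° to longitude and 90° to latitude: 201.72138, 82.21377.
Field: lon ⌊201.72138/20⌋ = 10 → K; lat ⌊82.21377/10⌋ = 8 → I.
Square: lon ⌊1.72138/2⌋ = 0; lat ⌊2.21377/1⌋ = 2.
Subsquare: lon ⌊1.72138/0.0833333⌋ = 20 → u; lat ⌊0.21377/0.0416667⌋ = 5 → f.
Extended square: lon ⌊0.05472/0.00833333⌋ = 6; lat ⌊0.00543/0.00416667⌋ = 1.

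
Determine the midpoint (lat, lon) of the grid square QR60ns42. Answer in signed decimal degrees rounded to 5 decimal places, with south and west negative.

80.76042, 153.12083

Field Q=16, R=17: +16·20° lon, +17·10° lat → SW at lon 140°, lat 80°.
Square 6, 0: +6·2° lon, +0·1° lat → SW at lon 152°, lat 80°.
Subsquare n=13, s=18: +13·0.0833333° lon, +18·0.0416667° lat → SW at lon 153.083°, lat 80.75°.
Extended square 4, 2: +4·0.00833333° lon, +2·0.00416667° lat → SW at lon 153.117°, lat 80.7583°.
Cell spans 0.00833333° lon × 0.00416667° lat. Centre is SW corner plus half of each.
latitude 80.76042, longitude 153.12083.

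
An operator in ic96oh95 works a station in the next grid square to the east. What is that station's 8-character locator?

Longitude extended square 9; +1 → 10, wraps to 0, carry into subsquare.
Longitude subsquare o = 14; +1 → 15 = p.
The latitude characters are unchanged.

IC96ph05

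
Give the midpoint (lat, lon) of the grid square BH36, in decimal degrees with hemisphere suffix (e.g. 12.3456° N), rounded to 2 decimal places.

13.50° S, 153.00° W

Field B=1, H=7: +1·20° lon, +7·10° lat → SW at lon -160°, lat -20°.
Square 3, 6: +3·2° lon, +6·1° lat → SW at lon -154°, lat -14°.
Cell spans 2° lon × 1° lat. Centre is SW corner plus half of each.
latitude 13.50° S, longitude 153.00° W.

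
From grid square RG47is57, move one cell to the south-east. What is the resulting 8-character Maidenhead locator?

RG47is66

Longitude extended square 5; +1 → 6.
Latitude extended square 7; −1 → 6.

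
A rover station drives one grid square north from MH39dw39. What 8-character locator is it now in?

Latitude extended square 9; +1 → 10, wraps to 0, carry into subsquare.
Latitude subsquare w = 22; +1 → 23 = x.
The longitude characters are unchanged.

MH39dx30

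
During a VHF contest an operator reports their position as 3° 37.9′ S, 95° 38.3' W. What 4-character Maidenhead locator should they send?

EI26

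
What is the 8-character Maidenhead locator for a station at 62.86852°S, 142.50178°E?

QC17gd01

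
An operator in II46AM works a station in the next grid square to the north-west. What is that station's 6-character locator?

II36xn

Longitude subsquare a = 0; −1 → -1, wraps to 23 = x, carry into square.
Longitude square 4; −1 → 3.
Latitude subsquare m = 12; +1 → 13 = n.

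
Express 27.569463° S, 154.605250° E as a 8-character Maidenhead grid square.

QG72hk23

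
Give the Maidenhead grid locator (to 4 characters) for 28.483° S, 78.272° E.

Offset from 180°W / 90°S: lon 258.27°, lat 61.52°.
Field (20°×10°, letters A–R): lon ⌊258.27/20⌋ = 12 → M; lat ⌊61.52/10⌋ = 6 → G.
Square (2°×1°, digits 0–9): lon ⌊18.27/2⌋ = 9; lat ⌊1.52/1⌋ = 1.

MG91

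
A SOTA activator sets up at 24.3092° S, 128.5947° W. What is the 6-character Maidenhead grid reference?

CG55qq

Shift to the Maidenhead origin (180°W, 90°S): lon 51.4053, lat 65.6908.
Field: 51.4053/20 → 2 → C, 65.6908/10 → 6 → G; chars CG.
Square: 11.4053/2 → 5, 5.6908/1 → 5; chars 55.
Subsquare: 1.4053/0.0833333 → 16 → q, 0.6908/0.0416667 → 16 → q; chars qq.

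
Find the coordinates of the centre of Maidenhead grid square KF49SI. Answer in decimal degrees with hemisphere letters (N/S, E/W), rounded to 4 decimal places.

30.6458° S, 29.5417° E

Field K=10, F=5: +10·20° lon, +5·10° lat → SW at lon 20°, lat -40°.
Square 4, 9: +4·2° lon, +9·1° lat → SW at lon 28°, lat -31°.
Subsquare s=18, i=8: +18·0.0833333° lon, +8·0.0416667° lat → SW at lon 29.5°, lat -30.6667°.
Cell spans 0.0833333° lon × 0.0416667° lat. Centre is SW corner plus half of each.
latitude 30.6458° S, longitude 29.5417° E.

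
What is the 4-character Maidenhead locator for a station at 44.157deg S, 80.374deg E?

Add 180° to longitude and 90° to latitude: 260.37, 45.84.
Field: lon ⌊260.37/20⌋ = 13 → N; lat ⌊45.84/10⌋ = 4 → E.
Square: lon ⌊0.37/2⌋ = 0; lat ⌊5.84/1⌋ = 5.

NE05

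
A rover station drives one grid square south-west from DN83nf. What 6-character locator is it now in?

Longitude subsquare n = 13; −1 → 12 = m.
Latitude subsquare f = 5; −1 → 4 = e.

DN83me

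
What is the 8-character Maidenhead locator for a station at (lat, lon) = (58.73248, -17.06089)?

IO18lr25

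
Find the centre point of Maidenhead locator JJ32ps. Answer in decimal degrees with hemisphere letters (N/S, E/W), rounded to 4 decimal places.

Field J=9, J=9: +9·20° lon, +9·10° lat → SW at lon 0°, lat 0°.
Square 3, 2: +3·2° lon, +2·1° lat → SW at lon 6°, lat 2°.
Subsquare p=15, s=18: +15·0.0833333° lon, +18·0.0416667° lat → SW at lon 7.25°, lat 2.75°.
Cell spans 0.0833333° lon × 0.0416667° lat. Centre is SW corner plus half of each.
latitude 2.7708° N, longitude 7.2917° E.

2.7708° N, 7.2917° E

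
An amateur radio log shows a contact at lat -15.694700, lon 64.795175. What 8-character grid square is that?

Offset from 180°W / 90°S: lon 244.79518°, lat 74.30530°.
Field (20°×10°, letters A–R): 244.79518/20 → 12 → M, 74.30530/10 → 7 → H; chars MH.
Square (2°×1°, digits 0–9): 4.79518/2 → 2, 4.30530/1 → 4; chars 24.
Subsquare (5′×2.5′, letters a–x): 0.79518/0.0833333 → 9 → j, 0.30530/0.0416667 → 7 → h; chars jh.
Extended square (30″×15″, digits 0–9): 0.04518/0.00833333 → 5, 0.01363/0.00416667 → 3; chars 53.

MH24jh53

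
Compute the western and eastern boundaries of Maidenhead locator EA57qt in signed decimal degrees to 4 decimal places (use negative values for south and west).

-88.6667, -88.5833

Field E=4, A=0: +4·20° lon, +0·10° lat → SW at lon -100°, lat -90°.
Square 5, 7: +5·2° lon, +7·1° lat → SW at lon -90°, lat -83°.
Subsquare q=16, t=19: +16·0.0833333° lon, +19·0.0416667° lat → SW at lon -88.6667°, lat -82.2083°.
Cell spans 0.0833333° lon × 0.0416667° lat.
west -88.6667, east -88.5833.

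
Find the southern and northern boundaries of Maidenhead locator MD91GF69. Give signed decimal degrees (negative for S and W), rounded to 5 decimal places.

-58.75417, -58.75000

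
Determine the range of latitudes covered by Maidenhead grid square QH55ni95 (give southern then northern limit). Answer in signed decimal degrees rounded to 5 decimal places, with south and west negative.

-14.64583, -14.64167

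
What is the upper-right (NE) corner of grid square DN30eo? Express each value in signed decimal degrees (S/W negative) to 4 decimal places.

40.6250, -113.5833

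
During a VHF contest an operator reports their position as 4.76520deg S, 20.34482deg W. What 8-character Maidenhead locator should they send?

Offset from 180°W / 90°S: lon 159.65518°, lat 85.23480°.
Field: lon ⌊159.65518/20⌋ = 7 → H; lat ⌊85.23480/10⌋ = 8 → I.
Square: lon ⌊19.65518/2⌋ = 9; lat ⌊5.23480/1⌋ = 5.
Subsquare: lon ⌊1.65518/0.0833333⌋ = 19 → t; lat ⌊0.23480/0.0416667⌋ = 5 → f.
Extended square: lon ⌊0.07185/0.00833333⌋ = 8; lat ⌊0.02647/0.00416667⌋ = 6.

HI95tf86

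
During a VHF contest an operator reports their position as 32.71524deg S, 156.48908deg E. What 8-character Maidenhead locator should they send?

Shift to the Maidenhead origin (180°W, 90°S): lon 336.48908, lat 57.28476.
Field (20°×10°, letters A–R): lon ⌊336.48908/20⌋ = 16 → Q; lat ⌊57.28476/10⌋ = 5 → F.
Square (2°×1°, digits 0–9): lon ⌊16.48908/2⌋ = 8; lat ⌊7.28476/1⌋ = 7.
Subsquare (5′×2.5′, letters a–x): lon ⌊0.48908/0.0833333⌋ = 5 → f; lat ⌊0.28476/0.0416667⌋ = 6 → g.
Extended square (30″×15″, digits 0–9): lon ⌊0.07241/0.00833333⌋ = 8; lat ⌊0.03476/0.00416667⌋ = 8.

QF87fg88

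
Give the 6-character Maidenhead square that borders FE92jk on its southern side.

Latitude subsquare k = 10; −1 → 9 = j.
The longitude characters are unchanged.

FE92jj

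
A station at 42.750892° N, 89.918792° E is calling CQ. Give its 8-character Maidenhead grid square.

Add 180° to longitude and 90° to latitude: 269.91879, 132.75089.
Field: 269.91879/20 → 13 → N, 132.75089/10 → 13 → N; chars NN.
Square: 9.91879/2 → 4, 2.75089/1 → 2; chars 42.
Subsquare: 1.91879/0.0833333 → 23 → x, 0.75089/0.0416667 → 18 → s; chars xs.
Extended square: 0.00213/0.00833333 → 0, 0.00089/0.00416667 → 0; chars 00.

NN42xs00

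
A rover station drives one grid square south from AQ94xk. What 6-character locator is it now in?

Latitude subsquare k = 10; −1 → 9 = j.
The longitude characters are unchanged.

AQ94xj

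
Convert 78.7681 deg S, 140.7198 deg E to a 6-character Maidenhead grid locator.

QB01if

Shift to the Maidenhead origin (180°W, 90°S): lon 320.7198, lat 11.2319.
Field: 320.7198/20 → 16 → Q, 11.2319/10 → 1 → B; chars QB.
Square: 0.7198/2 → 0, 1.2319/1 → 1; chars 01.
Subsquare: 0.7198/0.0833333 → 8 → i, 0.2319/0.0416667 → 5 → f; chars if.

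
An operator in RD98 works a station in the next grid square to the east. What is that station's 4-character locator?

AD08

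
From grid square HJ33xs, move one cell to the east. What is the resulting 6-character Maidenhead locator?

HJ43as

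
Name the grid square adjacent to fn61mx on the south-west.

FN61lw

Longitude subsquare m = 12; −1 → 11 = l.
Latitude subsquare x = 23; −1 → 22 = w.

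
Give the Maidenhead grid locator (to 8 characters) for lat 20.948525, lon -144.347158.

Offset from 180°W / 90°S: lon 35.65284°, lat 110.94853°.
Field (20°×10°, letters A–R): lon ⌊35.65284/20⌋ = 1 → B; lat ⌊110.94853/10⌋ = 11 → L.
Square (2°×1°, digits 0–9): lon ⌊15.65284/2⌋ = 7; lat ⌊0.94853/1⌋ = 0.
Subsquare (5′×2.5′, letters a–x): lon ⌊1.65284/0.0833333⌋ = 19 → t; lat ⌊0.94853/0.0416667⌋ = 22 → w.
Extended square (30″×15″, digits 0–9): lon ⌊0.06951/0.00833333⌋ = 8; lat ⌊0.03186/0.00416667⌋ = 7.

BL70tw87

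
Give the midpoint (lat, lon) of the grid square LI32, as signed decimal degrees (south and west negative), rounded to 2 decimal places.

Field L=11, I=8: +11·20° lon, +8·10° lat → SW at lon 40°, lat -10°.
Square 3, 2: +3·2° lon, +2·1° lat → SW at lon 46°, lat -8°.
Cell spans 2° lon × 1° lat. Centre is SW corner plus half of each.
latitude -7.50, longitude 47.00.

-7.50, 47.00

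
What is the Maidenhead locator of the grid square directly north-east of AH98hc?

AH98id

Longitude subsquare h = 7; +1 → 8 = i.
Latitude subsquare c = 2; +1 → 3 = d.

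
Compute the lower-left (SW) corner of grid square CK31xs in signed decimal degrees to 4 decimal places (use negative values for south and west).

11.7500, -132.0833

Field C=2, K=10: +2·20° lon, +10·10° lat → SW at lon -140°, lat 10°.
Square 3, 1: +3·2° lon, +1·1° lat → SW at lon -134°, lat 11°.
Subsquare x=23, s=18: +23·0.0833333° lon, +18·0.0416667° lat → SW at lon -132.083°, lat 11.75°.
latitude 11.7500, longitude -132.0833.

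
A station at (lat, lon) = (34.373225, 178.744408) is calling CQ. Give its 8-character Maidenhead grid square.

RM94ii99

Add 180° to longitude and 90° to latitude: 358.74441, 124.37322.
Field: 358.74441/20 → 17 → R, 124.37322/10 → 12 → M; chars RM.
Square: 18.74441/2 → 9, 4.37322/1 → 4; chars 94.
Subsquare: 0.74441/0.0833333 → 8 → i, 0.37322/0.0416667 → 8 → i; chars ii.
Extended square: 0.07774/0.00833333 → 9, 0.03989/0.00416667 → 9; chars 99.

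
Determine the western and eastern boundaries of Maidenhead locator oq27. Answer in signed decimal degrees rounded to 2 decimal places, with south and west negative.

104.00, 106.00

Field O=14, Q=16: +14·20° lon, +16·10° lat → SW at lon 100°, lat 70°.
Square 2, 7: +2·2° lon, +7·1° lat → SW at lon 104°, lat 77°.
Cell spans 2° lon × 1° lat.
west 104.00, east 106.00.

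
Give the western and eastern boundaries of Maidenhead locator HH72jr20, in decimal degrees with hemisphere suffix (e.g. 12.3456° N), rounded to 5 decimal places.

Field H=7, H=7: +7·20° lon, +7·10° lat → SW at lon -40°, lat -20°.
Square 7, 2: +7·2° lon, +2·1° lat → SW at lon -26°, lat -18°.
Subsquare j=9, r=17: +9·0.0833333° lon, +17·0.0416667° lat → SW at lon -25.25°, lat -17.2917°.
Extended square 2, 0: +2·0.00833333° lon, +0·0.00416667° lat → SW at lon -25.2333°, lat -17.2917°.
Cell spans 0.00833333° lon × 0.00416667° lat.
west 25.23333° W, east 25.22500° W.

25.23333° W, 25.22500° W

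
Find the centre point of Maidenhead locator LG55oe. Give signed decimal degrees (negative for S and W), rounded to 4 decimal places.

-24.8125, 51.2083

Field L=11, G=6: +11·20° lon, +6·10° lat → SW at lon 40°, lat -30°.
Square 5, 5: +5·2° lon, +5·1° lat → SW at lon 50°, lat -25°.
Subsquare o=14, e=4: +14·0.0833333° lon, +4·0.0416667° lat → SW at lon 51.1667°, lat -24.8333°.
Cell spans 0.0833333° lon × 0.0416667° lat. Centre is SW corner plus half of each.
latitude -24.8125, longitude 51.2083.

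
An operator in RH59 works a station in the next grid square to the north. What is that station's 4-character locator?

RI50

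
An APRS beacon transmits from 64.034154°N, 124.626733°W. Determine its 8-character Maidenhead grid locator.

CP74qa48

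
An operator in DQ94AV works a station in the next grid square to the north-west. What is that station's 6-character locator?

DQ84xw

Longitude subsquare a = 0; −1 → -1, wraps to 23 = x, carry into square.
Longitude square 9; −1 → 8.
Latitude subsquare v = 21; +1 → 22 = w.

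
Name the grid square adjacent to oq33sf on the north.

OQ33sg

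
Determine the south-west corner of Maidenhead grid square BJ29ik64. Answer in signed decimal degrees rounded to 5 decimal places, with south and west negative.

Field B=1, J=9: +1·20° lon, +9·10° lat → SW at lon -160°, lat 0°.
Square 2, 9: +2·2° lon, +9·1° lat → SW at lon -156°, lat 9°.
Subsquare i=8, k=10: +8·0.0833333° lon, +10·0.0416667° lat → SW at lon -155.333°, lat 9.41667°.
Extended square 6, 4: +6·0.00833333° lon, +4·0.00416667° lat → SW at lon -155.283°, lat 9.43333°.
latitude 9.43333, longitude -155.28333.

9.43333, -155.28333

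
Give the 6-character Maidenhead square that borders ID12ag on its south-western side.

Longitude subsquare a = 0; −1 → -1, wraps to 23 = x, carry into square.
Longitude square 1; −1 → 0.
Latitude subsquare g = 6; −1 → 5 = f.

ID02xf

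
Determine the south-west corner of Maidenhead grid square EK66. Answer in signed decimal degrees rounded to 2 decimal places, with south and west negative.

16.00, -88.00

Field E=4, K=10: +4·20° lon, +10·10° lat → SW at lon -100°, lat 10°.
Square 6, 6: +6·2° lon, +6·1° lat → SW at lon -88°, lat 16°.
latitude 16.00, longitude -88.00.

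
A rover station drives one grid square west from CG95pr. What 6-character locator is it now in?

CG95or

Longitude subsquare p = 15; −1 → 14 = o.
The latitude characters are unchanged.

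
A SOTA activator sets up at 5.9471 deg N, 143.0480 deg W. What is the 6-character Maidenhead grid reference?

Add 180° to longitude and 90° to latitude: 36.9520, 95.9471.
Field: lon ⌊36.9520/20⌋ = 1 → B; lat ⌊95.9471/10⌋ = 9 → J.
Square: lon ⌊16.9520/2⌋ = 8; lat ⌊5.9471/1⌋ = 5.
Subsquare: lon ⌊0.9520/0.0833333⌋ = 11 → l; lat ⌊0.9471/0.0416667⌋ = 22 → w.

BJ85lw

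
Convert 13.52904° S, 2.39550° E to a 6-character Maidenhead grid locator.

Shift to the Maidenhead origin (180°W, 90°S): lon 182.3955, lat 76.4710.
Field (20°×10°, letters A–R): lon ⌊182.3955/20⌋ = 9 → J; lat ⌊76.4710/10⌋ = 7 → H.
Square (2°×1°, digits 0–9): lon ⌊2.3955/2⌋ = 1; lat ⌊6.4710/1⌋ = 6.
Subsquare (5′×2.5′, letters a–x): lon ⌊0.3955/0.0833333⌋ = 4 → e; lat ⌊0.4710/0.0416667⌋ = 11 → l.

JH16el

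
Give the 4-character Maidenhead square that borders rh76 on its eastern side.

Longitude square 7; +1 → 8.
The latitude characters are unchanged.

RH86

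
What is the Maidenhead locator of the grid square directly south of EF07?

Latitude square 7; −1 → 6.
The longitude characters are unchanged.

EF06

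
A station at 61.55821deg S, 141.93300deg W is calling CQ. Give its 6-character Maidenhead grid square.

BC98ak

Offset from 180°W / 90°S: lon 38.0670°, lat 28.4418°.
Field (20°×10°, letters A–R): 38.0670/20 → 1 → B, 28.4418/10 → 2 → C; chars BC.
Square (2°×1°, digits 0–9): 18.0670/2 → 9, 8.4418/1 → 8; chars 98.
Subsquare (5′×2.5′, letters a–x): 0.0670/0.0833333 → 0 → a, 0.4418/0.0416667 → 10 → k; chars ak.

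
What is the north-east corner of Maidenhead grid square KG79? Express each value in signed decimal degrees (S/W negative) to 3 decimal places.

-20.000, 36.000

Field K=10, G=6: +10·20° lon, +6·10° lat → SW at lon 20°, lat -30°.
Square 7, 9: +7·2° lon, +9·1° lat → SW at lon 34°, lat -21°.
Cell spans 2° lon × 1° lat. NE corner is SW corner plus one full cell.
latitude -20.000, longitude 36.000.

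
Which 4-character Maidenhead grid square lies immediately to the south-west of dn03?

Longitude square 0; −1 → -1, wraps to 9, carry into field.
Longitude field D = 3; −1 → 2 = C.
Latitude square 3; −1 → 2.

CN92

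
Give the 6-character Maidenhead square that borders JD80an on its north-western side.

Longitude subsquare a = 0; −1 → -1, wraps to 23 = x, carry into square.
Longitude square 8; −1 → 7.
Latitude subsquare n = 13; +1 → 14 = o.

JD70xo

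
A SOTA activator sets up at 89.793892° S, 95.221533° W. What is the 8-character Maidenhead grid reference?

EA20je39

Add 180° to longitude and 90° to latitude: 84.77847, 0.20611.
Field (20°×10°, letters A–R): 84.77847/20 → 4 → E, 0.20611/10 → 0 → A; chars EA.
Square (2°×1°, digits 0–9): 4.77847/2 → 2, 0.20611/1 → 0; chars 20.
Subsquare (5′×2.5′, letters a–x): 0.77847/0.0833333 → 9 → j, 0.20611/0.0416667 → 4 → e; chars je.
Extended square (30″×15″, digits 0–9): 0.02847/0.00833333 → 3, 0.03944/0.00416667 → 9; chars 39.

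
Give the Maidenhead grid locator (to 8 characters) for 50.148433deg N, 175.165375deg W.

AO20kd05

Offset from 180°W / 90°S: lon 4.83462°, lat 140.14843°.
Field (20°×10°, letters A–R): 4.83462/20 → 0 → A, 140.14843/10 → 14 → O; chars AO.
Square (2°×1°, digits 0–9): 4.83462/2 → 2, 0.14843/1 → 0; chars 20.
Subsquare (5′×2.5′, letters a–x): 0.83462/0.0833333 → 10 → k, 0.14843/0.0416667 → 3 → d; chars kd.
Extended square (30″×15″, digits 0–9): 0.00129/0.00833333 → 0, 0.02343/0.00416667 → 5; chars 05.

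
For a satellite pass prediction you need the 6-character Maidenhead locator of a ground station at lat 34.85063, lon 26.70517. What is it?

Offset from 180°W / 90°S: lon 206.7052°, lat 124.8506°.
Field (20°×10°, letters A–R): lon ⌊206.7052/20⌋ = 10 → K; lat ⌊124.8506/10⌋ = 12 → M.
Square (2°×1°, digits 0–9): lon ⌊6.7052/2⌋ = 3; lat ⌊4.8506/1⌋ = 4.
Subsquare (5′×2.5′, letters a–x): lon ⌊0.7052/0.0833333⌋ = 8 → i; lat ⌊0.8506/0.0416667⌋ = 20 → u.

KM34iu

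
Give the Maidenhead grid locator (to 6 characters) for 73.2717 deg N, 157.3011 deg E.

Add 180° to longitude and 90° to latitude: 337.3011, 163.2717.
Field (20°×10°, letters A–R): lon ⌊337.3011/20⌋ = 16 → Q; lat ⌊163.2717/10⌋ = 16 → Q.
Square (2°×1°, digits 0–9): lon ⌊17.3011/2⌋ = 8; lat ⌊3.2717/1⌋ = 3.
Subsquare (5′×2.5′, letters a–x): lon ⌊1.3011/0.0833333⌋ = 15 → p; lat ⌊0.2717/0.0416667⌋ = 6 → g.

QQ83pg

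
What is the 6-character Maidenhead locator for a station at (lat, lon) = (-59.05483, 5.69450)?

Add 180° to longitude and 90° to latitude: 185.6945, 30.9452.
Field (20°×10°, letters A–R): lon ⌊185.6945/20⌋ = 9 → J; lat ⌊30.9452/10⌋ = 3 → D.
Square (2°×1°, digits 0–9): lon ⌊5.6945/2⌋ = 2; lat ⌊0.9452/1⌋ = 0.
Subsquare (5′×2.5′, letters a–x): lon ⌊1.6945/0.0833333⌋ = 20 → u; lat ⌊0.9452/0.0416667⌋ = 22 → w.

JD20uw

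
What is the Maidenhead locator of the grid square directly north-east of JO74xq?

Longitude subsquare x = 23; +1 → 24, wraps to 0 = a, carry into square.
Longitude square 7; +1 → 8.
Latitude subsquare q = 16; +1 → 17 = r.

JO84ar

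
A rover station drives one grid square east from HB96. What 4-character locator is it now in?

Longitude square 9; +1 → 10, wraps to 0, carry into field.
Longitude field H = 7; +1 → 8 = I.
The latitude characters are unchanged.

IB06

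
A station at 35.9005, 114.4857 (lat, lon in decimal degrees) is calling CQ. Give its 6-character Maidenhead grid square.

OM75fv

Offset from 180°W / 90°S: lon 294.4857°, lat 125.9005°.
Field: lon ⌊294.4857/20⌋ = 14 → O; lat ⌊125.9005/10⌋ = 12 → M.
Square: lon ⌊14.4857/2⌋ = 7; lat ⌊5.9005/1⌋ = 5.
Subsquare: lon ⌊0.4857/0.0833333⌋ = 5 → f; lat ⌊0.9005/0.0416667⌋ = 21 → v.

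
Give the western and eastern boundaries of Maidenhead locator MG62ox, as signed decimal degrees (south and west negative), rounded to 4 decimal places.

73.1667, 73.2500

Field M=12, G=6: +12·20° lon, +6·10° lat → SW at lon 60°, lat -30°.
Square 6, 2: +6·2° lon, +2·1° lat → SW at lon 72°, lat -28°.
Subsquare o=14, x=23: +14·0.0833333° lon, +23·0.0416667° lat → SW at lon 73.1667°, lat -27.0417°.
Cell spans 0.0833333° lon × 0.0416667° lat.
west 73.1667, east 73.2500.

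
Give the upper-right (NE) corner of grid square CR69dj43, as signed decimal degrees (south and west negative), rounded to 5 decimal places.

89.39167, -127.70833

Field C=2, R=17: +2·20° lon, +17·10° lat → SW at lon -140°, lat 80°.
Square 6, 9: +6·2° lon, +9·1° lat → SW at lon -128°, lat 89°.
Subsquare d=3, j=9: +3·0.0833333° lon, +9·0.0416667° lat → SW at lon -127.75°, lat 89.375°.
Extended square 4, 3: +4·0.00833333° lon, +3·0.00416667° lat → SW at lon -127.717°, lat 89.3875°.
Cell spans 0.00833333° lon × 0.00416667° lat. NE corner is SW corner plus one full cell.
latitude 89.39167, longitude -127.70833.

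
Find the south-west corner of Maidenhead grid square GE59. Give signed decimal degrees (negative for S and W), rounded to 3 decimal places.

-41.000, -50.000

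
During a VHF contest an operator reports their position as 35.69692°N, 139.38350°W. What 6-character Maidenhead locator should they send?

CM05hq

Add 180° to longitude and 90° to latitude: 40.6165, 125.6969.
Field (20°×10°, letters A–R): 40.6165/20 → 2 → C, 125.6969/10 → 12 → M; chars CM.
Square (2°×1°, digits 0–9): 0.6165/2 → 0, 5.6969/1 → 5; chars 05.
Subsquare (5′×2.5′, letters a–x): 0.6165/0.0833333 → 7 → h, 0.6969/0.0416667 → 16 → q; chars hq.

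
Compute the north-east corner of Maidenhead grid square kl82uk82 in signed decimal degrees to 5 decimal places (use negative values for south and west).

22.42917, 37.74167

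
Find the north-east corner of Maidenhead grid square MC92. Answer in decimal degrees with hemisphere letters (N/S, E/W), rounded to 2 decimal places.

67.00° S, 80.00° E

Field M=12, C=2: +12·20° lon, +2·10° lat → SW at lon 60°, lat -70°.
Square 9, 2: +9·2° lon, +2·1° lat → SW at lon 78°, lat -68°.
Cell spans 2° lon × 1° lat. NE corner is SW corner plus one full cell.
latitude 67.00° S, longitude 80.00° E.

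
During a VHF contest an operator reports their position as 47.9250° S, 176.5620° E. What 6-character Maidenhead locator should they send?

Add 180° to longitude and 90° to latitude: 356.5620, 42.0750.
Field (20°×10°, letters A–R): lon ⌊356.5620/20⌋ = 17 → R; lat ⌊42.0750/10⌋ = 4 → E.
Square (2°×1°, digits 0–9): lon ⌊16.5620/2⌋ = 8; lat ⌊2.0750/1⌋ = 2.
Subsquare (5′×2.5′, letters a–x): lon ⌊0.5620/0.0833333⌋ = 6 → g; lat ⌊0.0750/0.0416667⌋ = 1 → b.

RE82gb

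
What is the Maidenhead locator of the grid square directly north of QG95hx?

QG96ha

Latitude subsquare x = 23; +1 → 24, wraps to 0 = a, carry into square.
Latitude square 5; +1 → 6.
The longitude characters are unchanged.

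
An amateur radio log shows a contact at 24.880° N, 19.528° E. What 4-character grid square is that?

JL94

Add 180° to longitude and 90° to latitude: 199.53, 114.88.
Field: 199.53/20 → 9 → J, 114.88/10 → 11 → L; chars JL.
Square: 19.53/2 → 9, 4.88/1 → 4; chars 94.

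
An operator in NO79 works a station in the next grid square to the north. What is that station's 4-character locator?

NP70

Latitude square 9; +1 → 10, wraps to 0, carry into field.
Latitude field O = 14; +1 → 15 = P.
The longitude characters are unchanged.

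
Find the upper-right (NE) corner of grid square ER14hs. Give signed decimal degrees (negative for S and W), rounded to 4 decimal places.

84.7917, -97.3333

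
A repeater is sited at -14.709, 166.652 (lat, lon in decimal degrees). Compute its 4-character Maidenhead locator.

RH35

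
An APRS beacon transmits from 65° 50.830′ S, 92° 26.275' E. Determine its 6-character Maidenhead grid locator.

Offset from 180°W / 90°S: lon 272.4379°, lat 24.1528°.
Field: 272.4379/20 → 13 → N, 24.1528/10 → 2 → C; chars NC.
Square: 12.4379/2 → 6, 4.1528/1 → 4; chars 64.
Subsquare: 0.4379/0.0833333 → 5 → f, 0.1528/0.0416667 → 3 → d; chars fd.

NC64fd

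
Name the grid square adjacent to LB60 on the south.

LA69

Latitude square 0; −1 → -1, wraps to 9, carry into field.
Latitude field B = 1; −1 → 0 = A.
The longitude characters are unchanged.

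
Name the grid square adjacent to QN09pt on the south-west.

QN09os

Longitude subsquare p = 15; −1 → 14 = o.
Latitude subsquare t = 19; −1 → 18 = s.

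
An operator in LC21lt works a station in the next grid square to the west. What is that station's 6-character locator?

LC21kt

Longitude subsquare l = 11; −1 → 10 = k.
The latitude characters are unchanged.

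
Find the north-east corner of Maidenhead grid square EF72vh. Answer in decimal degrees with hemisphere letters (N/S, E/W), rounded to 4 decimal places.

Field E=4, F=5: +4·20° lon, +5·10° lat → SW at lon -100°, lat -40°.
Square 7, 2: +7·2° lon, +2·1° lat → SW at lon -86°, lat -38°.
Subsquare v=21, h=7: +21·0.0833333° lon, +7·0.0416667° lat → SW at lon -84.25°, lat -37.7083°.
Cell spans 0.0833333° lon × 0.0416667° lat. NE corner is SW corner plus one full cell.
latitude 37.6667° S, longitude 84.1667° W.

37.6667° S, 84.1667° W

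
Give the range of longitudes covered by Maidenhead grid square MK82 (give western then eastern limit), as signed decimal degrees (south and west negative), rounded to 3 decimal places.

76.000, 78.000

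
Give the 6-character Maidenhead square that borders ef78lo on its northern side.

Latitude subsquare o = 14; +1 → 15 = p.
The longitude characters are unchanged.

EF78lp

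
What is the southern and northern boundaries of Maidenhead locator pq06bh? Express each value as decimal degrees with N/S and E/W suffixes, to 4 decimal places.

Field P=15, Q=16: +15·20° lon, +16·10° lat → SW at lon 120°, lat 70°.
Square 0, 6: +0·2° lon, +6·1° lat → SW at lon 120°, lat 76°.
Subsquare b=1, h=7: +1·0.0833333° lon, +7·0.0416667° lat → SW at lon 120.083°, lat 76.2917°.
Cell spans 0.0833333° lon × 0.0416667° lat.
south 76.2917° N, north 76.3333° N.

76.2917° N, 76.3333° N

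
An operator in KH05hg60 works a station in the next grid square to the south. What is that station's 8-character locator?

KH05hf69

Latitude extended square 0; −1 → -1, wraps to 9, carry into subsquare.
Latitude subsquare g = 6; −1 → 5 = f.
The longitude characters are unchanged.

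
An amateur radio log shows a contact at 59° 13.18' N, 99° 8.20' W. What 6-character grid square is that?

Shift to the Maidenhead origin (180°W, 90°S): lon 80.8633, lat 149.2197.
Field: 80.8633/20 → 4 → E, 149.2197/10 → 14 → O; chars EO.
Square: 0.8633/2 → 0, 9.2197/1 → 9; chars 09.
Subsquare: 0.8633/0.0833333 → 10 → k, 0.2197/0.0416667 → 5 → f; chars kf.

EO09kf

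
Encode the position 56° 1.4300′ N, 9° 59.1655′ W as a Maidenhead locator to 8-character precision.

Offset from 180°W / 90°S: lon 170.01391°, lat 146.02383°.
Field (20°×10°, letters A–R): 170.01391/20 → 8 → I, 146.02383/10 → 14 → O; chars IO.
Square (2°×1°, digits 0–9): 10.01391/2 → 5, 6.02383/1 → 6; chars 56.
Subsquare (5′×2.5′, letters a–x): 0.01391/0.0833333 → 0 → a, 0.02383/0.0416667 → 0 → a; chars aa.
Extended square (30″×15″, digits 0–9): 0.01391/0.00833333 → 1, 0.02383/0.00416667 → 5; chars 15.

IO56aa15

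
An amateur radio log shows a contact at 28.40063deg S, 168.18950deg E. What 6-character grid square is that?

Offset from 180°W / 90°S: lon 348.1895°, lat 61.5994°.
Field: lon ⌊348.1895/20⌋ = 17 → R; lat ⌊61.5994/10⌋ = 6 → G.
Square: lon ⌊8.1895/2⌋ = 4; lat ⌊1.5994/1⌋ = 1.
Subsquare: lon ⌊0.1895/0.0833333⌋ = 2 → c; lat ⌊0.5994/0.0416667⌋ = 14 → o.

RG41co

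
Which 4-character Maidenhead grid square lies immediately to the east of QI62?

QI72

Longitude square 6; +1 → 7.
The latitude characters are unchanged.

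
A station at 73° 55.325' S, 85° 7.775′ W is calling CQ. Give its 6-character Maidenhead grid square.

EB76kb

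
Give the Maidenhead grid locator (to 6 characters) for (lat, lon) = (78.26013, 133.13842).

PQ68ng

Offset from 180°W / 90°S: lon 313.1384°, lat 168.2601°.
Field: 313.1384/20 → 15 → P, 168.2601/10 → 16 → Q; chars PQ.
Square: 13.1384/2 → 6, 8.2601/1 → 8; chars 68.
Subsquare: 1.1384/0.0833333 → 13 → n, 0.2601/0.0416667 → 6 → g; chars ng.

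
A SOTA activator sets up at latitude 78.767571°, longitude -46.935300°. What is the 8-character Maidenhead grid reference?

GQ68ms74

Shift to the Maidenhead origin (180°W, 90°S): lon 133.06470, lat 168.76757.
Field: lon ⌊133.06470/20⌋ = 6 → G; lat ⌊168.76757/10⌋ = 16 → Q.
Square: lon ⌊13.06470/2⌋ = 6; lat ⌊8.76757/1⌋ = 8.
Subsquare: lon ⌊1.06470/0.0833333⌋ = 12 → m; lat ⌊0.76757/0.0416667⌋ = 18 → s.
Extended square: lon ⌊0.06470/0.00833333⌋ = 7; lat ⌊0.01757/0.00416667⌋ = 4.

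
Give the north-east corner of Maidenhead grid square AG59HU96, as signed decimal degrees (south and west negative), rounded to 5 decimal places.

Field A=0, G=6: +0·20° lon, +6·10° lat → SW at lon -180°, lat -30°.
Square 5, 9: +5·2° lon, +9·1° lat → SW at lon -170°, lat -21°.
Subsquare h=7, u=20: +7·0.0833333° lon, +20·0.0416667° lat → SW at lon -169.417°, lat -20.1667°.
Extended square 9, 6: +9·0.00833333° lon, +6·0.00416667° lat → SW at lon -169.342°, lat -20.1417°.
Cell spans 0.00833333° lon × 0.00416667° lat. NE corner is SW corner plus one full cell.
latitude -20.13750, longitude -169.33333.

-20.13750, -169.33333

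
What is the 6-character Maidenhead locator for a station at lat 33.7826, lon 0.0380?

Add 180° to longitude and 90° to latitude: 180.0380, 123.7826.
Field: lon ⌊180.0380/20⌋ = 9 → J; lat ⌊123.7826/10⌋ = 12 → M.
Square: lon ⌊0.0380/2⌋ = 0; lat ⌊3.7826/1⌋ = 3.
Subsquare: lon ⌊0.0380/0.0833333⌋ = 0 → a; lat ⌊0.7826/0.0416667⌋ = 18 → s.

JM03as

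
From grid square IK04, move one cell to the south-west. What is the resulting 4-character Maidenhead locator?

HK93

Longitude square 0; −1 → -1, wraps to 9, carry into field.
Longitude field I = 8; −1 → 7 = H.
Latitude square 4; −1 → 3.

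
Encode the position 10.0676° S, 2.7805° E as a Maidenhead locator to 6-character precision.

JH19jw

Add 180° to longitude and 90° to latitude: 182.7805, 79.9324.
Field (20°×10°, letters A–R): lon ⌊182.7805/20⌋ = 9 → J; lat ⌊79.9324/10⌋ = 7 → H.
Square (2°×1°, digits 0–9): lon ⌊2.7805/2⌋ = 1; lat ⌊9.9324/1⌋ = 9.
Subsquare (5′×2.5′, letters a–x): lon ⌊0.7805/0.0833333⌋ = 9 → j; lat ⌊0.9324/0.0416667⌋ = 22 → w.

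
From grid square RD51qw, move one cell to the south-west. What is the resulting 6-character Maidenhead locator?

RD51pv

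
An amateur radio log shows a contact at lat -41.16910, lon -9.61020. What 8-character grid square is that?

Offset from 180°W / 90°S: lon 170.38980°, lat 48.83090°.
Field: lon ⌊170.38980/20⌋ = 8 → I; lat ⌊48.83090/10⌋ = 4 → E.
Square: lon ⌊10.38980/2⌋ = 5; lat ⌊8.83090/1⌋ = 8.
Subsquare: lon ⌊0.38980/0.0833333⌋ = 4 → e; lat ⌊0.83090/0.0416667⌋ = 19 → t.
Extended square: lon ⌊0.05647/0.00833333⌋ = 6; lat ⌊0.03923/0.00416667⌋ = 9.

IE58et69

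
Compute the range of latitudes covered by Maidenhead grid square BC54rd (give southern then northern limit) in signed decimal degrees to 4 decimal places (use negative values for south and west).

Field B=1, C=2: +1·20° lon, +2·10° lat → SW at lon -160°, lat -70°.
Square 5, 4: +5·2° lon, +4·1° lat → SW at lon -150°, lat -66°.
Subsquare r=17, d=3: +17·0.0833333° lon, +3·0.0416667° lat → SW at lon -148.583°, lat -65.875°.
Cell spans 0.0833333° lon × 0.0416667° lat.
south -65.8750, north -65.8333.

-65.8750, -65.8333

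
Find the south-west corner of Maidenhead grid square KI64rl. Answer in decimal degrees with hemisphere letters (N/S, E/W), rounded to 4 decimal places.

5.5417° S, 33.4167° E

Field K=10, I=8: +10·20° lon, +8·10° lat → SW at lon 20°, lat -10°.
Square 6, 4: +6·2° lon, +4·1° lat → SW at lon 32°, lat -6°.
Subsquare r=17, l=11: +17·0.0833333° lon, +11·0.0416667° lat → SW at lon 33.4167°, lat -5.54167°.
latitude 5.5417° S, longitude 33.4167° E.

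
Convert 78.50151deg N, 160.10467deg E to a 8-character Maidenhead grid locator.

Shift to the Maidenhead origin (180°W, 90°S): lon 340.10467, lat 168.50151.
Field (20°×10°, letters A–R): 340.10467/20 → 17 → R, 168.50151/10 → 16 → Q; chars RQ.
Square (2°×1°, digits 0–9): 0.10467/2 → 0, 8.50151/1 → 8; chars 08.
Subsquare (5′×2.5′, letters a–x): 0.10467/0.0833333 → 1 → b, 0.50151/0.0416667 → 12 → m; chars bm.
Extended square (30″×15″, digits 0–9): 0.02134/0.00833333 → 2, 0.00151/0.00416667 → 0; chars 20.

RQ08bm20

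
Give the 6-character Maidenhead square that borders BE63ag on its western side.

BE53xg

Longitude subsquare a = 0; −1 → -1, wraps to 23 = x, carry into square.
Longitude square 6; −1 → 5.
The latitude characters are unchanged.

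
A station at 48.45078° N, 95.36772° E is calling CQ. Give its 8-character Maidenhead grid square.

NN78qk48

Shift to the Maidenhead origin (180°W, 90°S): lon 275.36772, lat 138.45078.
Field (20°×10°, letters A–R): lon ⌊275.36772/20⌋ = 13 → N; lat ⌊138.45078/10⌋ = 13 → N.
Square (2°×1°, digits 0–9): lon ⌊15.36772/2⌋ = 7; lat ⌊8.45078/1⌋ = 8.
Subsquare (5′×2.5′, letters a–x): lon ⌊1.36772/0.0833333⌋ = 16 → q; lat ⌊0.45078/0.0416667⌋ = 10 → k.
Extended square (30″×15″, digits 0–9): lon ⌊0.03439/0.00833333⌋ = 4; lat ⌊0.03411/0.00416667⌋ = 8.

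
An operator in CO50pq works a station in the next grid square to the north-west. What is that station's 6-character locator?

CO50or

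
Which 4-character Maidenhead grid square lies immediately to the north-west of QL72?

QL63

Longitude square 7; −1 → 6.
Latitude square 2; +1 → 3.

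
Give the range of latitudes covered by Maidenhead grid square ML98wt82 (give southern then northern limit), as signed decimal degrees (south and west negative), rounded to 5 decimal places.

28.80000, 28.80417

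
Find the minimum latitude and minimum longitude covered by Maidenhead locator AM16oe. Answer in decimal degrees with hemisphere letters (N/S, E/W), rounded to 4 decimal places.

Field A=0, M=12: +0·20° lon, +12·10° lat → SW at lon -180°, lat 30°.
Square 1, 6: +1·2° lon, +6·1° lat → SW at lon -178°, lat 36°.
Subsquare o=14, e=4: +14·0.0833333° lon, +4·0.0416667° lat → SW at lon -176.833°, lat 36.1667°.
latitude 36.1667° N, longitude 176.8333° W.

36.1667° N, 176.8333° W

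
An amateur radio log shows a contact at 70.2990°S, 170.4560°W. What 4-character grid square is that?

AB49

Shift to the Maidenhead origin (180°W, 90°S): lon 9.54, lat 19.70.
Field: lon ⌊9.54/20⌋ = 0 → A; lat ⌊19.70/10⌋ = 1 → B.
Square: lon ⌊9.54/2⌋ = 4; lat ⌊9.70/1⌋ = 9.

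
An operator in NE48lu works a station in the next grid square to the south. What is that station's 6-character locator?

Latitude subsquare u = 20; −1 → 19 = t.
The longitude characters are unchanged.

NE48lt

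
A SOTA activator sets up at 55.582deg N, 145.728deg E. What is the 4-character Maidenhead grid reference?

QO25

Offset from 180°W / 90°S: lon 325.73°, lat 145.58°.
Field: lon ⌊325.73/20⌋ = 16 → Q; lat ⌊145.58/10⌋ = 14 → O.
Square: lon ⌊5.73/2⌋ = 2; lat ⌊5.58/1⌋ = 5.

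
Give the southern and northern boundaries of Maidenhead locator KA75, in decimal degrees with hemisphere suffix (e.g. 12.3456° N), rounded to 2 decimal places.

85.00° S, 84.00° S

Field K=10, A=0: +10·20° lon, +0·10° lat → SW at lon 20°, lat -90°.
Square 7, 5: +7·2° lon, +5·1° lat → SW at lon 34°, lat -85°.
Cell spans 2° lon × 1° lat.
south 85.00° S, north 84.00° S.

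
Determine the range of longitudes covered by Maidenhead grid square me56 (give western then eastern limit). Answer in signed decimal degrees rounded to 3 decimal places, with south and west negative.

70.000, 72.000

Field M=12, E=4: +12·20° lon, +4·10° lat → SW at lon 60°, lat -50°.
Square 5, 6: +5·2° lon, +6·1° lat → SW at lon 70°, lat -44°.
Cell spans 2° lon × 1° lat.
west 70.000, east 72.000.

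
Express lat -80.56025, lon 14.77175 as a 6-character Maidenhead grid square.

JA79jk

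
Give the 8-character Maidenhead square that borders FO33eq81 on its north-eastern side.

FO33eq92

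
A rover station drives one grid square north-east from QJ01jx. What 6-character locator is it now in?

QJ02ka

Longitude subsquare j = 9; +1 → 10 = k.
Latitude subsquare x = 23; +1 → 24, wraps to 0 = a, carry into square.
Latitude square 1; +1 → 2.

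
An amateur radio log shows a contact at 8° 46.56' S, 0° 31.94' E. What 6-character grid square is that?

Offset from 180°W / 90°S: lon 180.5323°, lat 81.2240°.
Field (20°×10°, letters A–R): 180.5323/20 → 9 → J, 81.2240/10 → 8 → I; chars JI.
Square (2°×1°, digits 0–9): 0.5323/2 → 0, 1.2240/1 → 1; chars 01.
Subsquare (5′×2.5′, letters a–x): 0.5323/0.0833333 → 6 → g, 0.2240/0.0416667 → 5 → f; chars gf.

JI01gf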